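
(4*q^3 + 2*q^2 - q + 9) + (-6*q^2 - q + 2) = 4*q^3 - 4*q^2 - 2*q + 11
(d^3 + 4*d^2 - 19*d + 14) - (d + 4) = d^3 + 4*d^2 - 20*d + 10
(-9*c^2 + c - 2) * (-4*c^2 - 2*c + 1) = 36*c^4 + 14*c^3 - 3*c^2 + 5*c - 2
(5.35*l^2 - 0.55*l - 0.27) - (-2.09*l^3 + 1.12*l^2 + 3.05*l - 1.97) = 2.09*l^3 + 4.23*l^2 - 3.6*l + 1.7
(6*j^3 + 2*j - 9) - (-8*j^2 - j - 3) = 6*j^3 + 8*j^2 + 3*j - 6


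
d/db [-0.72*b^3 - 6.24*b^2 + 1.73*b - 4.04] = -2.16*b^2 - 12.48*b + 1.73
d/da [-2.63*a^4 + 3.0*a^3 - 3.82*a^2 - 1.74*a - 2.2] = -10.52*a^3 + 9.0*a^2 - 7.64*a - 1.74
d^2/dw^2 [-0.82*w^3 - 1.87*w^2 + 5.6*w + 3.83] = -4.92*w - 3.74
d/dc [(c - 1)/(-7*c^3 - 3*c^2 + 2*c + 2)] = (-7*c^3 - 3*c^2 + 2*c + (c - 1)*(21*c^2 + 6*c - 2) + 2)/(7*c^3 + 3*c^2 - 2*c - 2)^2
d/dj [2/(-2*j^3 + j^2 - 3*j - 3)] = 2*(6*j^2 - 2*j + 3)/(2*j^3 - j^2 + 3*j + 3)^2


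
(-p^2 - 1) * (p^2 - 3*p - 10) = -p^4 + 3*p^3 + 9*p^2 + 3*p + 10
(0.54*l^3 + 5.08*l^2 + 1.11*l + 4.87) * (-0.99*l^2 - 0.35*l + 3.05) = -0.5346*l^5 - 5.2182*l^4 - 1.2299*l^3 + 10.2842*l^2 + 1.681*l + 14.8535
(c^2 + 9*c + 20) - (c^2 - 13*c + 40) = 22*c - 20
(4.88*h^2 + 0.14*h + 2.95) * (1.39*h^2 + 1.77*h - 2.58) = 6.7832*h^4 + 8.8322*h^3 - 8.2421*h^2 + 4.8603*h - 7.611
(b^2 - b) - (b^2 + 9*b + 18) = -10*b - 18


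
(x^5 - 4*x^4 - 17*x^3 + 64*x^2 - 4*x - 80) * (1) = x^5 - 4*x^4 - 17*x^3 + 64*x^2 - 4*x - 80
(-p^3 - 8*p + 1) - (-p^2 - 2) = -p^3 + p^2 - 8*p + 3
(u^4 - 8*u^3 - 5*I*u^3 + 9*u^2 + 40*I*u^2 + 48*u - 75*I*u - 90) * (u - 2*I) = u^5 - 8*u^4 - 7*I*u^4 - u^3 + 56*I*u^3 + 128*u^2 - 93*I*u^2 - 240*u - 96*I*u + 180*I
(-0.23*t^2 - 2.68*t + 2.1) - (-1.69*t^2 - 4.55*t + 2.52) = 1.46*t^2 + 1.87*t - 0.42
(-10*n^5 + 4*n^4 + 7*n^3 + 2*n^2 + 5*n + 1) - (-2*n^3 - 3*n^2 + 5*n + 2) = -10*n^5 + 4*n^4 + 9*n^3 + 5*n^2 - 1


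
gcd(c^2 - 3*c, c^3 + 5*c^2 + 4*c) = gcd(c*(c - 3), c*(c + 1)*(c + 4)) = c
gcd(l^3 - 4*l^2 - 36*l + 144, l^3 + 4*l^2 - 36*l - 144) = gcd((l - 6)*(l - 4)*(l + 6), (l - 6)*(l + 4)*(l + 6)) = l^2 - 36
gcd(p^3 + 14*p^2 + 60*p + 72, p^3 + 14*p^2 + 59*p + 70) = p + 2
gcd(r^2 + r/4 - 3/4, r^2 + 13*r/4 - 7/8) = 1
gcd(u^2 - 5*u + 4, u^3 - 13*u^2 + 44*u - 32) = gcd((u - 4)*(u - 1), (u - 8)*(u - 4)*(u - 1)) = u^2 - 5*u + 4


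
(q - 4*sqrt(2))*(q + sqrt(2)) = q^2 - 3*sqrt(2)*q - 8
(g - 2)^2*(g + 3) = g^3 - g^2 - 8*g + 12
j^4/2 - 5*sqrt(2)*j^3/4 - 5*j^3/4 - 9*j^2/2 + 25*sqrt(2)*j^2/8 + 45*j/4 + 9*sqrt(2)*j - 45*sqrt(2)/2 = (j/2 + sqrt(2))*(j - 5/2)*(j - 3*sqrt(2))*(j - 3*sqrt(2)/2)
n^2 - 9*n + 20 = (n - 5)*(n - 4)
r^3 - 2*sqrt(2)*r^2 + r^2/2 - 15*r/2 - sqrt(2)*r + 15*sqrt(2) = (r - 5/2)*(r + 3)*(r - 2*sqrt(2))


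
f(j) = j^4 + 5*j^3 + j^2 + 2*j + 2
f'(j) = 4*j^3 + 15*j^2 + 2*j + 2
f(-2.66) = -40.29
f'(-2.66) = 27.53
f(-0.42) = 1.00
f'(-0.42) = 3.51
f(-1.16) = -4.97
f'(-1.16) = 13.62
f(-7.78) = 1356.10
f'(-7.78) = -989.28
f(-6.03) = 252.13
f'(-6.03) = -341.67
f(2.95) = 220.70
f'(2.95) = 241.13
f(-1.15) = -4.83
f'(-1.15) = 13.45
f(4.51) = 903.75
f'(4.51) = 683.06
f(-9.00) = 2981.00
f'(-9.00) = -1717.00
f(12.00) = 29546.00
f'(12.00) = 9098.00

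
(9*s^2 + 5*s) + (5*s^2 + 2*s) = 14*s^2 + 7*s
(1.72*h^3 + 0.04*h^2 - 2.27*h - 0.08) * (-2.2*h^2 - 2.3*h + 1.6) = -3.784*h^5 - 4.044*h^4 + 7.654*h^3 + 5.461*h^2 - 3.448*h - 0.128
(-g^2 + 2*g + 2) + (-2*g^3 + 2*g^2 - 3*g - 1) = -2*g^3 + g^2 - g + 1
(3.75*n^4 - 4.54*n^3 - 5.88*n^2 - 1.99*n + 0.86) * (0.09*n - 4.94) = 0.3375*n^5 - 18.9336*n^4 + 21.8984*n^3 + 28.8681*n^2 + 9.908*n - 4.2484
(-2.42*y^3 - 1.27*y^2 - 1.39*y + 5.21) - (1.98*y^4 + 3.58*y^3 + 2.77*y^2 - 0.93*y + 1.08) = -1.98*y^4 - 6.0*y^3 - 4.04*y^2 - 0.46*y + 4.13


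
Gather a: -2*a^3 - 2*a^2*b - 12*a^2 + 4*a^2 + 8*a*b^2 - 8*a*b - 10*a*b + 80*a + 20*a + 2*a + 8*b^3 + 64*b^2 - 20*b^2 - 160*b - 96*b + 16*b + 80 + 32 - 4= -2*a^3 + a^2*(-2*b - 8) + a*(8*b^2 - 18*b + 102) + 8*b^3 + 44*b^2 - 240*b + 108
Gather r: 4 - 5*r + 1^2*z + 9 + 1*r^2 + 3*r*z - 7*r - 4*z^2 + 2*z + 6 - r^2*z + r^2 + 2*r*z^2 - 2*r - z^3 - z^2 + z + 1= r^2*(2 - z) + r*(2*z^2 + 3*z - 14) - z^3 - 5*z^2 + 4*z + 20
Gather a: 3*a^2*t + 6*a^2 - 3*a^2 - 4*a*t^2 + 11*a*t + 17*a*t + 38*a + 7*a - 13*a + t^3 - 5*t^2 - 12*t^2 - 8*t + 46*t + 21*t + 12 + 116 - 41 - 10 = a^2*(3*t + 3) + a*(-4*t^2 + 28*t + 32) + t^3 - 17*t^2 + 59*t + 77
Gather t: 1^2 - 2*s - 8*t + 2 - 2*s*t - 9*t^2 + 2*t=-2*s - 9*t^2 + t*(-2*s - 6) + 3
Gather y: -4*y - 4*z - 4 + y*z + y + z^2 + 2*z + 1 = y*(z - 3) + z^2 - 2*z - 3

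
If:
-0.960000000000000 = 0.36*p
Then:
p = -2.67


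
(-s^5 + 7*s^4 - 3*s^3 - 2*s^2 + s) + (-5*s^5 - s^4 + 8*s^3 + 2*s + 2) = -6*s^5 + 6*s^4 + 5*s^3 - 2*s^2 + 3*s + 2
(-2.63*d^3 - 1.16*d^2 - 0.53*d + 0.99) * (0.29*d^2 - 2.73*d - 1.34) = -0.7627*d^5 + 6.8435*d^4 + 6.5373*d^3 + 3.2884*d^2 - 1.9925*d - 1.3266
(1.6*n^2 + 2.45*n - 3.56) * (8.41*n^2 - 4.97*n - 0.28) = 13.456*n^4 + 12.6525*n^3 - 42.5641*n^2 + 17.0072*n + 0.9968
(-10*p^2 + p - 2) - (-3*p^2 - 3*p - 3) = -7*p^2 + 4*p + 1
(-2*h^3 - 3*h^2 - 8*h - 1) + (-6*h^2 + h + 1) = -2*h^3 - 9*h^2 - 7*h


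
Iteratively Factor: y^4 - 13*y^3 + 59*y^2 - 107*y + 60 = (y - 3)*(y^3 - 10*y^2 + 29*y - 20) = (y - 3)*(y - 1)*(y^2 - 9*y + 20) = (y - 4)*(y - 3)*(y - 1)*(y - 5)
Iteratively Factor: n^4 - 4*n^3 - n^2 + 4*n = (n - 4)*(n^3 - n) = (n - 4)*(n + 1)*(n^2 - n) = (n - 4)*(n - 1)*(n + 1)*(n)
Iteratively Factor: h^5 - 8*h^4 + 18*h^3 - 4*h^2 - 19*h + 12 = (h - 1)*(h^4 - 7*h^3 + 11*h^2 + 7*h - 12) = (h - 1)^2*(h^3 - 6*h^2 + 5*h + 12) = (h - 4)*(h - 1)^2*(h^2 - 2*h - 3) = (h - 4)*(h - 3)*(h - 1)^2*(h + 1)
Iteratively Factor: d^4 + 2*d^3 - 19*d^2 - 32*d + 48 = (d - 1)*(d^3 + 3*d^2 - 16*d - 48) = (d - 1)*(d + 3)*(d^2 - 16) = (d - 1)*(d + 3)*(d + 4)*(d - 4)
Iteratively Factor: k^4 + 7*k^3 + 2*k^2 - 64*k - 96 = (k - 3)*(k^3 + 10*k^2 + 32*k + 32) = (k - 3)*(k + 4)*(k^2 + 6*k + 8) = (k - 3)*(k + 4)^2*(k + 2)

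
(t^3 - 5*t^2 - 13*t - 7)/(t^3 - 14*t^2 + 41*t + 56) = (t + 1)/(t - 8)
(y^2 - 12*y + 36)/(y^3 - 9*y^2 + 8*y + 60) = (y - 6)/(y^2 - 3*y - 10)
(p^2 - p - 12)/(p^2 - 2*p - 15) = (p - 4)/(p - 5)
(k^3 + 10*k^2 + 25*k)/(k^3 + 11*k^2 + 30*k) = (k + 5)/(k + 6)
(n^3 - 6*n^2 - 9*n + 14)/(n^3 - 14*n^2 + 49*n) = (n^2 + n - 2)/(n*(n - 7))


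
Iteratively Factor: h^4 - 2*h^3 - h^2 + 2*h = (h)*(h^3 - 2*h^2 - h + 2) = h*(h + 1)*(h^2 - 3*h + 2) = h*(h - 2)*(h + 1)*(h - 1)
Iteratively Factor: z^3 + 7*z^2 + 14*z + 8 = (z + 4)*(z^2 + 3*z + 2) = (z + 1)*(z + 4)*(z + 2)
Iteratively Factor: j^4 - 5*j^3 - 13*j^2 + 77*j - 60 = (j - 3)*(j^3 - 2*j^2 - 19*j + 20) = (j - 3)*(j + 4)*(j^2 - 6*j + 5) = (j - 5)*(j - 3)*(j + 4)*(j - 1)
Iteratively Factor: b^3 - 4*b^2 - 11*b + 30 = (b + 3)*(b^2 - 7*b + 10) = (b - 2)*(b + 3)*(b - 5)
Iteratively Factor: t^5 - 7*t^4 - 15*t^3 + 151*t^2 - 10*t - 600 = (t - 5)*(t^4 - 2*t^3 - 25*t^2 + 26*t + 120) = (t - 5)*(t + 4)*(t^3 - 6*t^2 - t + 30) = (t - 5)*(t - 3)*(t + 4)*(t^2 - 3*t - 10) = (t - 5)^2*(t - 3)*(t + 4)*(t + 2)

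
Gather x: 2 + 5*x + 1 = 5*x + 3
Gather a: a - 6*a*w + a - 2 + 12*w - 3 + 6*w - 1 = a*(2 - 6*w) + 18*w - 6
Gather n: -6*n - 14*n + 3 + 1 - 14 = -20*n - 10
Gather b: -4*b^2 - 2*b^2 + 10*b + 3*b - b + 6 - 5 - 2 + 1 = -6*b^2 + 12*b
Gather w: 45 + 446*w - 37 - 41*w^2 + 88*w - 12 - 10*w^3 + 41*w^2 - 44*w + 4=-10*w^3 + 490*w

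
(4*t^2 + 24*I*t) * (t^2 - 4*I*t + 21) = 4*t^4 + 8*I*t^3 + 180*t^2 + 504*I*t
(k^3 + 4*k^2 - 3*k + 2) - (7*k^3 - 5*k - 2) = -6*k^3 + 4*k^2 + 2*k + 4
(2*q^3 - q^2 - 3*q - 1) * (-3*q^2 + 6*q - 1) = -6*q^5 + 15*q^4 + q^3 - 14*q^2 - 3*q + 1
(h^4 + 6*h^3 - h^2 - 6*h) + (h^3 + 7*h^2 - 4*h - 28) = h^4 + 7*h^3 + 6*h^2 - 10*h - 28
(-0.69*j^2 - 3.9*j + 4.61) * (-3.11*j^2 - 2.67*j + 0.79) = 2.1459*j^4 + 13.9713*j^3 - 4.4692*j^2 - 15.3897*j + 3.6419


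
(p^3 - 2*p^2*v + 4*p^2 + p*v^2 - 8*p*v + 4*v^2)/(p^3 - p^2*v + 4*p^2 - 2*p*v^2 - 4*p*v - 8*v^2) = (p^2 - 2*p*v + v^2)/(p^2 - p*v - 2*v^2)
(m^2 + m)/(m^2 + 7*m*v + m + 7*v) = m/(m + 7*v)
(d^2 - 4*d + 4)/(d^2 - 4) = (d - 2)/(d + 2)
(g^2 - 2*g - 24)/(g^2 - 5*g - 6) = (g + 4)/(g + 1)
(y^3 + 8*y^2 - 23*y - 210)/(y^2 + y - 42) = (y^2 + y - 30)/(y - 6)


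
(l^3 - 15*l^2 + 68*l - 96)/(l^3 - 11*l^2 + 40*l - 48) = (l - 8)/(l - 4)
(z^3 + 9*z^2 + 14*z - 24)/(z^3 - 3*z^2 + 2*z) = (z^2 + 10*z + 24)/(z*(z - 2))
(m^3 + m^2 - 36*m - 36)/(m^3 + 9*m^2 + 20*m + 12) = (m - 6)/(m + 2)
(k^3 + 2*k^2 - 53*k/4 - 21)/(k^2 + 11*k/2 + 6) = k - 7/2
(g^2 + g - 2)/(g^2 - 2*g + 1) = (g + 2)/(g - 1)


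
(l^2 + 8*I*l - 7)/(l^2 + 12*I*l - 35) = (l + I)/(l + 5*I)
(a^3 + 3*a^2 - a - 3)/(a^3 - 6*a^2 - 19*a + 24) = (a + 1)/(a - 8)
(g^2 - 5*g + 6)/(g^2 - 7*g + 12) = (g - 2)/(g - 4)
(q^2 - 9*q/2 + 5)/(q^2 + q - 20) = (q^2 - 9*q/2 + 5)/(q^2 + q - 20)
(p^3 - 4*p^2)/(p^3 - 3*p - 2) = p^2*(4 - p)/(-p^3 + 3*p + 2)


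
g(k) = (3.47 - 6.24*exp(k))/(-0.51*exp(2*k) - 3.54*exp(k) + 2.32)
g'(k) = (3.47 - 6.24*exp(k))*(1.02*exp(2*k) + 3.54*exp(k))/(-0.51*exp(2*k) - 3.54*exp(k) + 2.32)^2 - 6.24*exp(k)/(-0.51*exp(2*k) - 3.54*exp(k) + 2.32)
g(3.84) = 0.23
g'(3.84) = -0.20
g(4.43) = 0.13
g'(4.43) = -0.12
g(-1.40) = 1.36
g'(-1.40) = -0.19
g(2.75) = 0.53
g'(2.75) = -0.36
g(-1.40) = 1.36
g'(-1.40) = -0.19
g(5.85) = 0.03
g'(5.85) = -0.03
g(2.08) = 0.79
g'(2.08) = -0.41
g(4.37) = 0.14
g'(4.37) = -0.13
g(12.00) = 0.00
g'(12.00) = 0.00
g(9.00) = 0.00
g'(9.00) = 0.00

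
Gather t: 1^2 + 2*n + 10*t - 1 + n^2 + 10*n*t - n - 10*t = n^2 + 10*n*t + n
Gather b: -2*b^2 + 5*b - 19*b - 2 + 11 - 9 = -2*b^2 - 14*b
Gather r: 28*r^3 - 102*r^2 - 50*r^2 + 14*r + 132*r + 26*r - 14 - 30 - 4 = 28*r^3 - 152*r^2 + 172*r - 48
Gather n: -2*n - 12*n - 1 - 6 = -14*n - 7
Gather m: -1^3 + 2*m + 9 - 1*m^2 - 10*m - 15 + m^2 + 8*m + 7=0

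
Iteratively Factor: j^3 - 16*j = (j)*(j^2 - 16) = j*(j + 4)*(j - 4)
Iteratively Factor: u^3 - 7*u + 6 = (u - 2)*(u^2 + 2*u - 3) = (u - 2)*(u - 1)*(u + 3)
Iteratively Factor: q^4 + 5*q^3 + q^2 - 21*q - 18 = (q - 2)*(q^3 + 7*q^2 + 15*q + 9) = (q - 2)*(q + 1)*(q^2 + 6*q + 9) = (q - 2)*(q + 1)*(q + 3)*(q + 3)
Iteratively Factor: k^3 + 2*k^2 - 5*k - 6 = (k + 3)*(k^2 - k - 2) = (k + 1)*(k + 3)*(k - 2)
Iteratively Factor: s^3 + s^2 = (s + 1)*(s^2) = s*(s + 1)*(s)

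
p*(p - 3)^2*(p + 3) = p^4 - 3*p^3 - 9*p^2 + 27*p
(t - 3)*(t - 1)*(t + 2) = t^3 - 2*t^2 - 5*t + 6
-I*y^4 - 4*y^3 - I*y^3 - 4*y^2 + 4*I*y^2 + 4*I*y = y*(y - 2*I)^2*(-I*y - I)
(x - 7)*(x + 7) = x^2 - 49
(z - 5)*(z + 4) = z^2 - z - 20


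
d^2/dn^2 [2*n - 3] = 0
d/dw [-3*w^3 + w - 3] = 1 - 9*w^2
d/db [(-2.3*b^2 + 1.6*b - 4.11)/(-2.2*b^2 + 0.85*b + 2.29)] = (1.565*b^2 - 28.618*b + 7.1575)/(4.84*b^4 - 3.74*b^3 - 9.3535*b^2 + 3.893*b + 5.2441)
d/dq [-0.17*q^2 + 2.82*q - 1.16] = 2.82 - 0.34*q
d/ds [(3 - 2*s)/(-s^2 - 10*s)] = 2*(-s^2 + 3*s + 15)/(s^2*(s^2 + 20*s + 100))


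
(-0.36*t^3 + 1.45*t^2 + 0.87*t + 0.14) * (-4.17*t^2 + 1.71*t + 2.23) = 1.5012*t^5 - 6.6621*t^4 - 1.9512*t^3 + 4.1374*t^2 + 2.1795*t + 0.3122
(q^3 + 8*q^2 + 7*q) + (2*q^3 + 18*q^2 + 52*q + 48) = 3*q^3 + 26*q^2 + 59*q + 48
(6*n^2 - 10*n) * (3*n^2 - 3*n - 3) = 18*n^4 - 48*n^3 + 12*n^2 + 30*n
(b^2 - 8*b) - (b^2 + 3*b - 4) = 4 - 11*b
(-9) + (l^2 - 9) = l^2 - 18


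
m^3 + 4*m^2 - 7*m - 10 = (m - 2)*(m + 1)*(m + 5)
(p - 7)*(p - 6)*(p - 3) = p^3 - 16*p^2 + 81*p - 126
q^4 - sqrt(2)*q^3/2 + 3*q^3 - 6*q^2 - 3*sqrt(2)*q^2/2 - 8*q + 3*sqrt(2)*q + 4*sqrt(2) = (q - 2)*(q + 1)*(q + 4)*(q - sqrt(2)/2)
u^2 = u^2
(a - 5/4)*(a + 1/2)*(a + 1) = a^3 + a^2/4 - 11*a/8 - 5/8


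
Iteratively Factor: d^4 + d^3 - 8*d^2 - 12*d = (d)*(d^3 + d^2 - 8*d - 12) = d*(d + 2)*(d^2 - d - 6) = d*(d + 2)^2*(d - 3)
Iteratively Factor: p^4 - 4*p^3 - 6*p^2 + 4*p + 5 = (p - 5)*(p^3 + p^2 - p - 1) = (p - 5)*(p - 1)*(p^2 + 2*p + 1) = (p - 5)*(p - 1)*(p + 1)*(p + 1)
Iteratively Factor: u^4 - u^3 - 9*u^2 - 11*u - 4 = (u + 1)*(u^3 - 2*u^2 - 7*u - 4) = (u - 4)*(u + 1)*(u^2 + 2*u + 1) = (u - 4)*(u + 1)^2*(u + 1)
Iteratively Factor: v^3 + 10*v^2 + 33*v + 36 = (v + 3)*(v^2 + 7*v + 12) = (v + 3)*(v + 4)*(v + 3)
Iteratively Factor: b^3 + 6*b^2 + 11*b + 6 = (b + 3)*(b^2 + 3*b + 2) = (b + 2)*(b + 3)*(b + 1)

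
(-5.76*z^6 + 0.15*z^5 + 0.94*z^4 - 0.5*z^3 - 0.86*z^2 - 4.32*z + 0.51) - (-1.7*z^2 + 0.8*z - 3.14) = -5.76*z^6 + 0.15*z^5 + 0.94*z^4 - 0.5*z^3 + 0.84*z^2 - 5.12*z + 3.65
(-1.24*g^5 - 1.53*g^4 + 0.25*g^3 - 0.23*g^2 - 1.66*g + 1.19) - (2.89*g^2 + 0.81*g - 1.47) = -1.24*g^5 - 1.53*g^4 + 0.25*g^3 - 3.12*g^2 - 2.47*g + 2.66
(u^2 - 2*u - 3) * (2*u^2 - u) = 2*u^4 - 5*u^3 - 4*u^2 + 3*u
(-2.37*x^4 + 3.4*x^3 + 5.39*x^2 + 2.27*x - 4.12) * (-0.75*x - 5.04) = 1.7775*x^5 + 9.3948*x^4 - 21.1785*x^3 - 28.8681*x^2 - 8.3508*x + 20.7648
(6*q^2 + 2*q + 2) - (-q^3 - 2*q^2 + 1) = q^3 + 8*q^2 + 2*q + 1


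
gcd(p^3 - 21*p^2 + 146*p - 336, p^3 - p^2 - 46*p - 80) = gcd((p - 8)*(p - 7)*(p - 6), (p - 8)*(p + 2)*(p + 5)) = p - 8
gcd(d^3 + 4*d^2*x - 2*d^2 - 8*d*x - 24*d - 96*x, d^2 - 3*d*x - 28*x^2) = d + 4*x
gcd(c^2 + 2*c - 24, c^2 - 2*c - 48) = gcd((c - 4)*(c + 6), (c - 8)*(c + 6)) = c + 6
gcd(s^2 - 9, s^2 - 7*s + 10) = 1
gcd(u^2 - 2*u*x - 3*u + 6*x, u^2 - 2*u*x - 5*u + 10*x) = -u + 2*x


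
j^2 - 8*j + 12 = (j - 6)*(j - 2)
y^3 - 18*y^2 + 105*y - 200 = (y - 8)*(y - 5)^2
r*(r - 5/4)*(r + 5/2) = r^3 + 5*r^2/4 - 25*r/8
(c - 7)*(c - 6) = c^2 - 13*c + 42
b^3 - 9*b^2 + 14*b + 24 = (b - 6)*(b - 4)*(b + 1)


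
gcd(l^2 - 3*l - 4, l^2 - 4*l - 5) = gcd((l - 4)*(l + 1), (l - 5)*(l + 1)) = l + 1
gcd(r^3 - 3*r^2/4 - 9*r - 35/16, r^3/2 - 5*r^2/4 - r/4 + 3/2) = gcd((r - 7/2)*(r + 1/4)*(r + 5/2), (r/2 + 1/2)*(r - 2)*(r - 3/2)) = 1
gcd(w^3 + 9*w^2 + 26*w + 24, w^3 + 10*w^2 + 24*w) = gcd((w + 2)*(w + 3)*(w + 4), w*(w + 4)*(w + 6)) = w + 4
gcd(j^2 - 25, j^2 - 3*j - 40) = j + 5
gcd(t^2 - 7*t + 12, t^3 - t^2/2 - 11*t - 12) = t - 4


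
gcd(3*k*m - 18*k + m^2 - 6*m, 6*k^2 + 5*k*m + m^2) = 3*k + m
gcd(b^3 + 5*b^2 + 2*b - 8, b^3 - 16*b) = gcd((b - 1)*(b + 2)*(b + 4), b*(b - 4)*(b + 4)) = b + 4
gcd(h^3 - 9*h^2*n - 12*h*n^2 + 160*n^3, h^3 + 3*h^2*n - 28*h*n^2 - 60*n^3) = h - 5*n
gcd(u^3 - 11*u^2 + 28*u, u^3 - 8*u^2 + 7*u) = u^2 - 7*u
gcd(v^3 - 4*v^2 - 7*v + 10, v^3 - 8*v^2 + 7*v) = v - 1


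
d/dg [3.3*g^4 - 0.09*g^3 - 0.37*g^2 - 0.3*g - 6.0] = 13.2*g^3 - 0.27*g^2 - 0.74*g - 0.3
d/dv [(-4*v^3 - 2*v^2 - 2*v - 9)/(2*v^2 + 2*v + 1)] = 4*(-2*v^4 - 4*v^3 - 3*v^2 + 8*v + 4)/(4*v^4 + 8*v^3 + 8*v^2 + 4*v + 1)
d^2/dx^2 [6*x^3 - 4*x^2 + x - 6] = 36*x - 8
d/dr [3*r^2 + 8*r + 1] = 6*r + 8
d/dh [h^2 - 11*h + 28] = 2*h - 11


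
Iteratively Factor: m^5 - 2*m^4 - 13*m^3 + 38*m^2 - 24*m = (m - 2)*(m^4 - 13*m^2 + 12*m) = (m - 2)*(m + 4)*(m^3 - 4*m^2 + 3*m) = (m - 2)*(m - 1)*(m + 4)*(m^2 - 3*m) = m*(m - 2)*(m - 1)*(m + 4)*(m - 3)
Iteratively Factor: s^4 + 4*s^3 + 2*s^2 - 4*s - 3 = (s + 1)*(s^3 + 3*s^2 - s - 3) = (s + 1)*(s + 3)*(s^2 - 1) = (s + 1)^2*(s + 3)*(s - 1)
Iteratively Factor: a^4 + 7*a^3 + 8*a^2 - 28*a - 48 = (a - 2)*(a^3 + 9*a^2 + 26*a + 24) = (a - 2)*(a + 2)*(a^2 + 7*a + 12) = (a - 2)*(a + 2)*(a + 4)*(a + 3)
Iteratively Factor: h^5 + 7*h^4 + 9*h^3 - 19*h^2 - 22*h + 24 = (h + 4)*(h^4 + 3*h^3 - 3*h^2 - 7*h + 6) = (h + 3)*(h + 4)*(h^3 - 3*h + 2) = (h - 1)*(h + 3)*(h + 4)*(h^2 + h - 2) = (h - 1)^2*(h + 3)*(h + 4)*(h + 2)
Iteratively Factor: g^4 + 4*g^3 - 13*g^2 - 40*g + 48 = (g + 4)*(g^3 - 13*g + 12) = (g + 4)^2*(g^2 - 4*g + 3) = (g - 3)*(g + 4)^2*(g - 1)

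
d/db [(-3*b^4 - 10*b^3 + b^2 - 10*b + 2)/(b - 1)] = (-9*b^4 - 8*b^3 + 31*b^2 - 2*b + 8)/(b^2 - 2*b + 1)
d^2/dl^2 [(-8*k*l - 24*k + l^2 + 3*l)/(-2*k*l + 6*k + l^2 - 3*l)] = 2*((2*k - 2*l + 3)^2*(8*k*l + 24*k - l^2 - 3*l) - (2*k*l - 6*k - l^2 + 3*l)^2 + (2*k*l - 6*k - l^2 + 3*l)*(8*k*l + 24*k - l^2 - 3*l + (-8*k + 2*l + 3)*(2*k - 2*l + 3)))/(2*k*l - 6*k - l^2 + 3*l)^3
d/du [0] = 0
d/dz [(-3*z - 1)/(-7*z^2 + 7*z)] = (-3*z^2 - 2*z + 1)/(7*z^2*(z^2 - 2*z + 1))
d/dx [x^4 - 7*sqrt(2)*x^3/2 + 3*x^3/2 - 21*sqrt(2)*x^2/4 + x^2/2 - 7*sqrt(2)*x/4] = 4*x^3 - 21*sqrt(2)*x^2/2 + 9*x^2/2 - 21*sqrt(2)*x/2 + x - 7*sqrt(2)/4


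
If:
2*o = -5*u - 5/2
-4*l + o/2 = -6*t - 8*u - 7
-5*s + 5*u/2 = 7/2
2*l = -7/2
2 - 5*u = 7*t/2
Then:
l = -7/4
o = -1240/51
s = 3991/1020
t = -643/51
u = 941/102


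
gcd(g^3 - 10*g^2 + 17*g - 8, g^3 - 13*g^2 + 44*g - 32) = g^2 - 9*g + 8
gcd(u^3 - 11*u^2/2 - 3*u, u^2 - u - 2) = 1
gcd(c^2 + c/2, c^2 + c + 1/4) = c + 1/2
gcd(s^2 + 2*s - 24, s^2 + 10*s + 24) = s + 6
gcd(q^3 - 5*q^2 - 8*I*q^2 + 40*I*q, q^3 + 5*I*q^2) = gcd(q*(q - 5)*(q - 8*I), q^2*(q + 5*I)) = q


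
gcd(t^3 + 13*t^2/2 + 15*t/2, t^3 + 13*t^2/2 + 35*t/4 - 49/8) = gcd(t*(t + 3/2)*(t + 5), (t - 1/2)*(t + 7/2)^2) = 1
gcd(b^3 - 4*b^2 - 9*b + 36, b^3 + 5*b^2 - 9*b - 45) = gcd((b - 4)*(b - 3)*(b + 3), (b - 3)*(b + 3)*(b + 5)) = b^2 - 9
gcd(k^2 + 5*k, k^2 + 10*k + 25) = k + 5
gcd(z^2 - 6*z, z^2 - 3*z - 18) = z - 6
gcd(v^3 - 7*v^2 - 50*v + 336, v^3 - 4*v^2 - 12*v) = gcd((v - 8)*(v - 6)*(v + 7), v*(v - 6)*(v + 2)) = v - 6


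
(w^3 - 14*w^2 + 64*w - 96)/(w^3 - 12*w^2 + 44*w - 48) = (w - 4)/(w - 2)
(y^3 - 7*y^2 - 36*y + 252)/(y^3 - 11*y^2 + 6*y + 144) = (y^2 - y - 42)/(y^2 - 5*y - 24)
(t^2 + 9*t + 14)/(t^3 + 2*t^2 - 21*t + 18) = (t^2 + 9*t + 14)/(t^3 + 2*t^2 - 21*t + 18)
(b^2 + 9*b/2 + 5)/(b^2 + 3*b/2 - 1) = (2*b + 5)/(2*b - 1)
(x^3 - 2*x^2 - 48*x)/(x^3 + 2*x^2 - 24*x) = (x - 8)/(x - 4)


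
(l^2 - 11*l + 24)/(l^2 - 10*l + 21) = (l - 8)/(l - 7)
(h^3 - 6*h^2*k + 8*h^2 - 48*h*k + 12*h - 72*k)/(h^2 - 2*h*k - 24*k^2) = (h^2 + 8*h + 12)/(h + 4*k)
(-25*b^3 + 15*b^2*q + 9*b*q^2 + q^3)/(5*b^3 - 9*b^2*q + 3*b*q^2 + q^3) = (5*b + q)/(-b + q)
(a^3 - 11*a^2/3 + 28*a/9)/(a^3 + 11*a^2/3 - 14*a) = (a - 4/3)/(a + 6)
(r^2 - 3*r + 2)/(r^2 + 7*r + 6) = (r^2 - 3*r + 2)/(r^2 + 7*r + 6)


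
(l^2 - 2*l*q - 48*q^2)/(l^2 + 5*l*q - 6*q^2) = (-l + 8*q)/(-l + q)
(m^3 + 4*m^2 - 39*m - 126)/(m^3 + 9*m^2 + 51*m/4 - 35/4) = 4*(m^2 - 3*m - 18)/(4*m^2 + 8*m - 5)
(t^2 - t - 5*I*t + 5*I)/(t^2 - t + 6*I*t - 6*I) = (t - 5*I)/(t + 6*I)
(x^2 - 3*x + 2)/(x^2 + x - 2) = (x - 2)/(x + 2)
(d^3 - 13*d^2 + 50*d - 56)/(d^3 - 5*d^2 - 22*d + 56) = (d - 4)/(d + 4)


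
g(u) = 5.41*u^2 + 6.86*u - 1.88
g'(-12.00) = -122.98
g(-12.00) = 694.84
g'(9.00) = 104.24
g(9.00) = 498.07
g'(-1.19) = -6.02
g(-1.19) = -2.38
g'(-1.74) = -11.97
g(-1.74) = 2.56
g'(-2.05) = -15.32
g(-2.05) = 6.79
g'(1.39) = 21.90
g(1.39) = 18.11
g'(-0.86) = -2.45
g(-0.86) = -3.78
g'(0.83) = 15.84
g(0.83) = 7.54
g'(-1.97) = -14.46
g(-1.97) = 5.60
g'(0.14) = 8.37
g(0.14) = -0.81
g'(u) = 10.82*u + 6.86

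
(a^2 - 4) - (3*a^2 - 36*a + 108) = -2*a^2 + 36*a - 112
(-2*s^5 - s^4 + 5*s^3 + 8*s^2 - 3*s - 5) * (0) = 0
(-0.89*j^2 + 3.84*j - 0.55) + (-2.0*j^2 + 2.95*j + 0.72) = -2.89*j^2 + 6.79*j + 0.17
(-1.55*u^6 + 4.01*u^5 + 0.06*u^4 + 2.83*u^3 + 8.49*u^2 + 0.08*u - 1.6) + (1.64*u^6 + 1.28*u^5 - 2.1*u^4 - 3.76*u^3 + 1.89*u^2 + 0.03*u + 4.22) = 0.0899999999999999*u^6 + 5.29*u^5 - 2.04*u^4 - 0.93*u^3 + 10.38*u^2 + 0.11*u + 2.62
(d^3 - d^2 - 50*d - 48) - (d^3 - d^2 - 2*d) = -48*d - 48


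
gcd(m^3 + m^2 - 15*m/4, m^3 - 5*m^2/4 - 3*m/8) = m^2 - 3*m/2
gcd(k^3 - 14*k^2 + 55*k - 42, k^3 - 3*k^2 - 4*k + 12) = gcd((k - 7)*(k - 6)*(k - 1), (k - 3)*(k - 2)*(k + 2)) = 1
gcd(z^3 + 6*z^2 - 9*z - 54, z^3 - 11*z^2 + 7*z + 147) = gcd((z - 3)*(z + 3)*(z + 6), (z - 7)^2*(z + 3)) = z + 3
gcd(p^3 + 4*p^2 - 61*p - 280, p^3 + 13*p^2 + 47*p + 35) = p^2 + 12*p + 35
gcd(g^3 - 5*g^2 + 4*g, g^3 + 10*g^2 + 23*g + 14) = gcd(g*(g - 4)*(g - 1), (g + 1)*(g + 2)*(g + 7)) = 1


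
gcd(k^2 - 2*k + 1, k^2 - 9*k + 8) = k - 1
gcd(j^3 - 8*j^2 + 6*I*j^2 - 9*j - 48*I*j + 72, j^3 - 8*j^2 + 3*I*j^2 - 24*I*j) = j^2 + j*(-8 + 3*I) - 24*I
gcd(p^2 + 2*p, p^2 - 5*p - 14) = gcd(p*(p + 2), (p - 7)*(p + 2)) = p + 2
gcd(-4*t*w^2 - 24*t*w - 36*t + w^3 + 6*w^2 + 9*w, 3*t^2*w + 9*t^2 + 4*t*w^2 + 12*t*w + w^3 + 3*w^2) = w + 3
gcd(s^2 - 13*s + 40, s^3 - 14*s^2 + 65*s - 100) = s - 5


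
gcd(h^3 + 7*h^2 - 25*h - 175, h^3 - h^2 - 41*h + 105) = h^2 + 2*h - 35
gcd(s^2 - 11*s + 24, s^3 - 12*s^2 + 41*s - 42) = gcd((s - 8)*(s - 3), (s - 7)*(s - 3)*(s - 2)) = s - 3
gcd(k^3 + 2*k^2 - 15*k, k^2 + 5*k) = k^2 + 5*k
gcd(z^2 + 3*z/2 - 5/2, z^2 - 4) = 1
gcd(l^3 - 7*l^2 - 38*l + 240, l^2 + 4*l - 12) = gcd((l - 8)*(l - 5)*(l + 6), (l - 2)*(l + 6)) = l + 6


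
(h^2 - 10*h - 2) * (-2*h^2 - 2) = -2*h^4 + 20*h^3 + 2*h^2 + 20*h + 4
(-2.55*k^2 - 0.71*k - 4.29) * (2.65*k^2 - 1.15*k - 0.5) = -6.7575*k^4 + 1.051*k^3 - 9.277*k^2 + 5.2885*k + 2.145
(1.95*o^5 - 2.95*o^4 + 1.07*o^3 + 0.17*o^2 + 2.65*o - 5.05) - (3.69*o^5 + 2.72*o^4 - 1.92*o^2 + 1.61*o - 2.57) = -1.74*o^5 - 5.67*o^4 + 1.07*o^3 + 2.09*o^2 + 1.04*o - 2.48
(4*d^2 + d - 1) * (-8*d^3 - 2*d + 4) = -32*d^5 - 8*d^4 + 14*d^2 + 6*d - 4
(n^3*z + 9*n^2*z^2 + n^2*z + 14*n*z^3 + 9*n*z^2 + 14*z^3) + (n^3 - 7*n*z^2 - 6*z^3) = n^3*z + n^3 + 9*n^2*z^2 + n^2*z + 14*n*z^3 + 2*n*z^2 + 8*z^3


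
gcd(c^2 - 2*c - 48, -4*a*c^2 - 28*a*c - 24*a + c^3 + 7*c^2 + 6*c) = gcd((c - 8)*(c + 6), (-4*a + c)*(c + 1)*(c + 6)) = c + 6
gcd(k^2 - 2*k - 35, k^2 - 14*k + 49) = k - 7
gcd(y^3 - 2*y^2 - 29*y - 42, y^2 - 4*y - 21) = y^2 - 4*y - 21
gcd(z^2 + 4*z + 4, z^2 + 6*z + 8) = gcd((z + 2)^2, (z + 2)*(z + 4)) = z + 2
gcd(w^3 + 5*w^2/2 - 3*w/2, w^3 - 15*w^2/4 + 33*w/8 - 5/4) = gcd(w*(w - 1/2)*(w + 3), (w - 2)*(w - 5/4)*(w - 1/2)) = w - 1/2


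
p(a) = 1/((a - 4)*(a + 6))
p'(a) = -1/((a - 4)*(a + 6)^2) - 1/((a - 4)^2*(a + 6)) = 2*(-a - 1)/(a^4 + 4*a^3 - 44*a^2 - 96*a + 576)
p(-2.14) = -0.04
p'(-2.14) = 0.00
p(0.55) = -0.04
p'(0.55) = -0.01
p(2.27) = -0.07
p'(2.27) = -0.03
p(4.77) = 0.12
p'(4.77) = -0.17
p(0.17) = -0.04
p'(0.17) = -0.00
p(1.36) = -0.05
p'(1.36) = -0.01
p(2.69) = -0.09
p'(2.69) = -0.06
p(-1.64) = -0.04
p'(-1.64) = 0.00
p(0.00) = -0.04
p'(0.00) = 0.00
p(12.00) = 0.01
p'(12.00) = 0.00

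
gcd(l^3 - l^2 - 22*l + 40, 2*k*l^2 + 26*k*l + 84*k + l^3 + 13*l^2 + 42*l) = 1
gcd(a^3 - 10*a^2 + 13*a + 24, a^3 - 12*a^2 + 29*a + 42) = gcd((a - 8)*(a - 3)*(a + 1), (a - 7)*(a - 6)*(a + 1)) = a + 1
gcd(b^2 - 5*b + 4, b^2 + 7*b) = 1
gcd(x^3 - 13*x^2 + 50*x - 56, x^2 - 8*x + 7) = x - 7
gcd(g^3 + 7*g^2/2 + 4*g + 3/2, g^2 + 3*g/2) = g + 3/2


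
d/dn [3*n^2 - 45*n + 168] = 6*n - 45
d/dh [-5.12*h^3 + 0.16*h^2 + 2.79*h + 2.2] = -15.36*h^2 + 0.32*h + 2.79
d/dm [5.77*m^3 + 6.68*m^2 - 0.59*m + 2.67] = 17.31*m^2 + 13.36*m - 0.59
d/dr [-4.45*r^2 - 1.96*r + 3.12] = -8.9*r - 1.96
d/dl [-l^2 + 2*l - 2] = 2 - 2*l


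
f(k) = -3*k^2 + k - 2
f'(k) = 1 - 6*k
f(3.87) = -43.06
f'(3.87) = -22.22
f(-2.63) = -25.38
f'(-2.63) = 16.78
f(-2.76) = -27.61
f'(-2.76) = 17.56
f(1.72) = -9.16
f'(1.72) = -9.32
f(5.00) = -72.00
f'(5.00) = -29.00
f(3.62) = -37.69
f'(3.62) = -20.72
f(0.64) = -2.59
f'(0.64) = -2.84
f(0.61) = -2.51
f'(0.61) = -2.66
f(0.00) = -2.00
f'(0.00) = 1.00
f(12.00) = -422.00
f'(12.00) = -71.00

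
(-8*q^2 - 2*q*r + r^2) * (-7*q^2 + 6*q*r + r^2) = 56*q^4 - 34*q^3*r - 27*q^2*r^2 + 4*q*r^3 + r^4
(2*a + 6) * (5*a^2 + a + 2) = 10*a^3 + 32*a^2 + 10*a + 12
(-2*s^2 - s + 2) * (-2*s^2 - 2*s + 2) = 4*s^4 + 6*s^3 - 6*s^2 - 6*s + 4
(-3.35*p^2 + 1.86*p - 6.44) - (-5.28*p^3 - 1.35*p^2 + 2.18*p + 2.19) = 5.28*p^3 - 2.0*p^2 - 0.32*p - 8.63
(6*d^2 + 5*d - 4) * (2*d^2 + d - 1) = 12*d^4 + 16*d^3 - 9*d^2 - 9*d + 4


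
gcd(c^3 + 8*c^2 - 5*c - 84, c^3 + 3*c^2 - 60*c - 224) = c^2 + 11*c + 28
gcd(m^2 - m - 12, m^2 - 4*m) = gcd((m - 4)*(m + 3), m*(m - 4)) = m - 4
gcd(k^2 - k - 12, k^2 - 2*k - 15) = k + 3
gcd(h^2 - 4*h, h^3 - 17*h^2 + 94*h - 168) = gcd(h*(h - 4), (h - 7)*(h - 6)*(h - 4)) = h - 4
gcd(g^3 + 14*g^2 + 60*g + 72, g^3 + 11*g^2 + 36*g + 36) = g^2 + 8*g + 12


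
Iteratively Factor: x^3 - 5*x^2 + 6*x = (x - 2)*(x^2 - 3*x) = (x - 3)*(x - 2)*(x)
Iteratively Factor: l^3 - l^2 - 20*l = (l)*(l^2 - l - 20) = l*(l + 4)*(l - 5)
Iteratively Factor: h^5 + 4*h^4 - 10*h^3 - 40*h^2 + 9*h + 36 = (h + 4)*(h^4 - 10*h^2 + 9) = (h + 3)*(h + 4)*(h^3 - 3*h^2 - h + 3) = (h - 1)*(h + 3)*(h + 4)*(h^2 - 2*h - 3) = (h - 3)*(h - 1)*(h + 3)*(h + 4)*(h + 1)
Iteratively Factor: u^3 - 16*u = (u + 4)*(u^2 - 4*u) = (u - 4)*(u + 4)*(u)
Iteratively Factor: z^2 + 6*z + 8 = (z + 2)*(z + 4)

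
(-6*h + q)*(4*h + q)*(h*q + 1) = -24*h^3*q - 2*h^2*q^2 - 24*h^2 + h*q^3 - 2*h*q + q^2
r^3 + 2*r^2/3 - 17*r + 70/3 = (r - 7/3)*(r - 2)*(r + 5)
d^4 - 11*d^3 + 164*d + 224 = (d - 8)*(d - 7)*(d + 2)^2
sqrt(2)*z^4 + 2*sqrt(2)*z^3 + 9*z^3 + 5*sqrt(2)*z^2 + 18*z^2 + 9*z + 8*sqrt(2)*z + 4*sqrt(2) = (z + 1)^2*(z + 4*sqrt(2))*(sqrt(2)*z + 1)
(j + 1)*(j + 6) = j^2 + 7*j + 6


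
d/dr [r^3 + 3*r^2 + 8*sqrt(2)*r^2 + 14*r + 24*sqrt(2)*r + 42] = 3*r^2 + 6*r + 16*sqrt(2)*r + 14 + 24*sqrt(2)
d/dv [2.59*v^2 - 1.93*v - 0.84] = 5.18*v - 1.93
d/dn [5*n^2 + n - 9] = 10*n + 1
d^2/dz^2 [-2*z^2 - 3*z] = -4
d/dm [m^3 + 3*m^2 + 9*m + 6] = 3*m^2 + 6*m + 9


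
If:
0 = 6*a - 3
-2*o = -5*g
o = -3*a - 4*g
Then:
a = 1/2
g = -3/13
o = -15/26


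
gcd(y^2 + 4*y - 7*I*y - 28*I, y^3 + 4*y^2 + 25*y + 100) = y + 4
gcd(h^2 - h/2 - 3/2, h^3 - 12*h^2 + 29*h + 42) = h + 1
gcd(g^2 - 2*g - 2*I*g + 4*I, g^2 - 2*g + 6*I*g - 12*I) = g - 2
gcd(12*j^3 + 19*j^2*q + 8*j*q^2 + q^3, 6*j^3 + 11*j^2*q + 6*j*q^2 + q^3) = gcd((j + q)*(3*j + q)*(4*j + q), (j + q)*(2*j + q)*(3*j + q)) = 3*j^2 + 4*j*q + q^2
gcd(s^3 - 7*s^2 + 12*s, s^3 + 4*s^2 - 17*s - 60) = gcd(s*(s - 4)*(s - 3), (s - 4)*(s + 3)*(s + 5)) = s - 4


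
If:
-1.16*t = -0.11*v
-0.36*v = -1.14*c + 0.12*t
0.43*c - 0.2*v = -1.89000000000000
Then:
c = 10.28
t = 2.99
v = 31.54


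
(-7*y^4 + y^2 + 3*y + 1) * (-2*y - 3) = 14*y^5 + 21*y^4 - 2*y^3 - 9*y^2 - 11*y - 3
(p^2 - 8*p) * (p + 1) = p^3 - 7*p^2 - 8*p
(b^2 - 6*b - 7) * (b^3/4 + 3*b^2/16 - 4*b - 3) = b^5/4 - 21*b^4/16 - 55*b^3/8 + 315*b^2/16 + 46*b + 21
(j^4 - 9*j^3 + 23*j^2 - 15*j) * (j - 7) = j^5 - 16*j^4 + 86*j^3 - 176*j^2 + 105*j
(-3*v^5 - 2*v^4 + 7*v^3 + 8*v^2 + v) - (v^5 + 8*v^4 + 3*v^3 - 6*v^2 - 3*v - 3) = -4*v^5 - 10*v^4 + 4*v^3 + 14*v^2 + 4*v + 3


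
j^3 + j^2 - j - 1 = (j - 1)*(j + 1)^2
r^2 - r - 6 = (r - 3)*(r + 2)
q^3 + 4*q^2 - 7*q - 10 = (q - 2)*(q + 1)*(q + 5)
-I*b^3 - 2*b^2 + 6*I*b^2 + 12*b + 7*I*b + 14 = (b - 7)*(b - 2*I)*(-I*b - I)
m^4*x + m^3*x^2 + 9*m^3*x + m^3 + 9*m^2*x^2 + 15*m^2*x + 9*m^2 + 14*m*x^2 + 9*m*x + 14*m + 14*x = (m + 2)*(m + 7)*(m + x)*(m*x + 1)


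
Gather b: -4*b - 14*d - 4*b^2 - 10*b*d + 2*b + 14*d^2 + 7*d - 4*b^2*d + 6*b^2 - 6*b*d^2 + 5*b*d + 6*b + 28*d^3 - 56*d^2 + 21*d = b^2*(2 - 4*d) + b*(-6*d^2 - 5*d + 4) + 28*d^3 - 42*d^2 + 14*d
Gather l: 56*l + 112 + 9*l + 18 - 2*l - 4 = 63*l + 126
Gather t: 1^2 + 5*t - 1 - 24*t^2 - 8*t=-24*t^2 - 3*t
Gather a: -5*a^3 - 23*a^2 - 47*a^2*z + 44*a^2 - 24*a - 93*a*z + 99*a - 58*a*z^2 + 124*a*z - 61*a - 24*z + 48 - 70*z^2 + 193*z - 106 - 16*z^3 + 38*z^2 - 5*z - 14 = -5*a^3 + a^2*(21 - 47*z) + a*(-58*z^2 + 31*z + 14) - 16*z^3 - 32*z^2 + 164*z - 72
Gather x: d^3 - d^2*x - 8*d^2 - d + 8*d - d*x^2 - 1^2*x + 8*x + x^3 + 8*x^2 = d^3 - 8*d^2 + 7*d + x^3 + x^2*(8 - d) + x*(7 - d^2)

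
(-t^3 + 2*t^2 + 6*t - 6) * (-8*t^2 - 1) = 8*t^5 - 16*t^4 - 47*t^3 + 46*t^2 - 6*t + 6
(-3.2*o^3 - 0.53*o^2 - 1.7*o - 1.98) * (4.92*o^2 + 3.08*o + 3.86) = -15.744*o^5 - 12.4636*o^4 - 22.3484*o^3 - 17.0234*o^2 - 12.6604*o - 7.6428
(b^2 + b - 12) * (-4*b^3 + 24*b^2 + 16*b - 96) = -4*b^5 + 20*b^4 + 88*b^3 - 368*b^2 - 288*b + 1152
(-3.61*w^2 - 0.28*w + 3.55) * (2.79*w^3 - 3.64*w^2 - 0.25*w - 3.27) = -10.0719*w^5 + 12.3592*w^4 + 11.8262*w^3 - 1.0473*w^2 + 0.0281000000000001*w - 11.6085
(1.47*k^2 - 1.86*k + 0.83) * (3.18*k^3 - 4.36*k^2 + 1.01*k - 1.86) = 4.6746*k^5 - 12.324*k^4 + 12.2337*k^3 - 8.2316*k^2 + 4.2979*k - 1.5438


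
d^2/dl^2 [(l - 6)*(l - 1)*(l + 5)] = 6*l - 4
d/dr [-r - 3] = -1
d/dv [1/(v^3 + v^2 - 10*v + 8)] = (-3*v^2 - 2*v + 10)/(v^3 + v^2 - 10*v + 8)^2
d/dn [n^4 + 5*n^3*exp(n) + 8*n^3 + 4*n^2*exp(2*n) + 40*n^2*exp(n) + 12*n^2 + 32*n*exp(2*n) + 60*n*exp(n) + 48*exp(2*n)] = 5*n^3*exp(n) + 4*n^3 + 8*n^2*exp(2*n) + 55*n^2*exp(n) + 24*n^2 + 72*n*exp(2*n) + 140*n*exp(n) + 24*n + 128*exp(2*n) + 60*exp(n)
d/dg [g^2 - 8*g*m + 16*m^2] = 2*g - 8*m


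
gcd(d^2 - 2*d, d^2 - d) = d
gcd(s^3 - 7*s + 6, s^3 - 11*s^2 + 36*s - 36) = s - 2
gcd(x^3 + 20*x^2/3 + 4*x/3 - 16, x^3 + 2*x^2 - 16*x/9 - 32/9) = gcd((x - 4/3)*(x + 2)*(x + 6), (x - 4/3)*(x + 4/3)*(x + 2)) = x^2 + 2*x/3 - 8/3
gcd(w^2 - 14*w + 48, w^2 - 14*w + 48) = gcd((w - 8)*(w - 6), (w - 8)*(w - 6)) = w^2 - 14*w + 48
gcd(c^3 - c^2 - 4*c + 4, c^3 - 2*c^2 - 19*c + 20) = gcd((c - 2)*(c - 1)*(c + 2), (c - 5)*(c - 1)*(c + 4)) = c - 1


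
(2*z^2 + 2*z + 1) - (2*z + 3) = 2*z^2 - 2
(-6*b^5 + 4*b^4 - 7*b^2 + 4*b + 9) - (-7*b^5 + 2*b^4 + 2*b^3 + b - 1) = b^5 + 2*b^4 - 2*b^3 - 7*b^2 + 3*b + 10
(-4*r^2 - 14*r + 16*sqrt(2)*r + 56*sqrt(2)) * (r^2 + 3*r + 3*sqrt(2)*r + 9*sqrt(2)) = -4*r^4 - 26*r^3 + 4*sqrt(2)*r^3 + 26*sqrt(2)*r^2 + 54*r^2 + 42*sqrt(2)*r + 624*r + 1008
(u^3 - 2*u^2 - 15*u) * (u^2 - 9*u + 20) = u^5 - 11*u^4 + 23*u^3 + 95*u^2 - 300*u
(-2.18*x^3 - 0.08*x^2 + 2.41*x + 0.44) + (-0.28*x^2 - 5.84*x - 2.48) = -2.18*x^3 - 0.36*x^2 - 3.43*x - 2.04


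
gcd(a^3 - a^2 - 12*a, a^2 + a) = a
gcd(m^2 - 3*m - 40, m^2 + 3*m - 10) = m + 5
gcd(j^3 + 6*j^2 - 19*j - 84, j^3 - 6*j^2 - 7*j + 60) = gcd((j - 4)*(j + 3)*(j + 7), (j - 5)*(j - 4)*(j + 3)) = j^2 - j - 12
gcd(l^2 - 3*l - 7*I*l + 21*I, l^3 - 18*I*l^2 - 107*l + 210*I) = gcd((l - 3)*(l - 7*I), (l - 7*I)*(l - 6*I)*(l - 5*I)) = l - 7*I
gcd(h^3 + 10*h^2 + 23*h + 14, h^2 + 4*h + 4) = h + 2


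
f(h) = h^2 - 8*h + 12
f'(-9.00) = -26.00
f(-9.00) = 165.00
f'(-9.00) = -26.00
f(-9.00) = 165.00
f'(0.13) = -7.74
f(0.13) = 10.98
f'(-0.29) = -8.58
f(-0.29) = 14.40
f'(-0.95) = -9.90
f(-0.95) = 20.50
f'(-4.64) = -17.28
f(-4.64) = 70.65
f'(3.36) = -1.28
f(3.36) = -3.59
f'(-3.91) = -15.82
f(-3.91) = 58.57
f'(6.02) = 4.04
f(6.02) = 0.08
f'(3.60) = -0.80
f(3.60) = -3.84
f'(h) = 2*h - 8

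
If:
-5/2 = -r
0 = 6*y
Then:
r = 5/2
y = 0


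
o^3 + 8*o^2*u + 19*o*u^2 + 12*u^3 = (o + u)*(o + 3*u)*(o + 4*u)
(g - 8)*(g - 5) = g^2 - 13*g + 40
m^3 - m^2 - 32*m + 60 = (m - 5)*(m - 2)*(m + 6)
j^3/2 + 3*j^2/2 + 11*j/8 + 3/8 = (j/2 + 1/2)*(j + 1/2)*(j + 3/2)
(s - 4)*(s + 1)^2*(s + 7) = s^4 + 5*s^3 - 21*s^2 - 53*s - 28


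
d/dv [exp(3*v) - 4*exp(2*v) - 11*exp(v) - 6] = (3*exp(2*v) - 8*exp(v) - 11)*exp(v)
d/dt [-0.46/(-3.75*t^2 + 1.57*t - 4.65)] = (0.7222 - 3.45*t)/(3.75*t^2 - 1.57*t + 4.65)^2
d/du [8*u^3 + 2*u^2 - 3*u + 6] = 24*u^2 + 4*u - 3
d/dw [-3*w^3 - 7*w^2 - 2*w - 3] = -9*w^2 - 14*w - 2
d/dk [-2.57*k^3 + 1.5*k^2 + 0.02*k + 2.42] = -7.71*k^2 + 3.0*k + 0.02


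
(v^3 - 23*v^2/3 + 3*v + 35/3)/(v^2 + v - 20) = (v^3 - 23*v^2/3 + 3*v + 35/3)/(v^2 + v - 20)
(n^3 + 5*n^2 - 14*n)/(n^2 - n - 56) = n*(n - 2)/(n - 8)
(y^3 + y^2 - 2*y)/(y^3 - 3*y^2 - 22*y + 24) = y*(y + 2)/(y^2 - 2*y - 24)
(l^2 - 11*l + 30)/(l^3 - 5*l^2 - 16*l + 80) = (l - 6)/(l^2 - 16)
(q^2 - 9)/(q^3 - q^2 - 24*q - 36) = (q - 3)/(q^2 - 4*q - 12)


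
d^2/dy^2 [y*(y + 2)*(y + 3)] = 6*y + 10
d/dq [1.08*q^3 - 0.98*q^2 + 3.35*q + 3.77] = 3.24*q^2 - 1.96*q + 3.35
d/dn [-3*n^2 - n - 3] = -6*n - 1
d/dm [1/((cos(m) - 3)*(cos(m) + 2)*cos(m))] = (3*sin(m) - 6*sin(m)/cos(m)^2 - 2*tan(m))/((cos(m) - 3)^2*(cos(m) + 2)^2)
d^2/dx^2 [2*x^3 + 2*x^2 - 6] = 12*x + 4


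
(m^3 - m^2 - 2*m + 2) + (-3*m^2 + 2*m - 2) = m^3 - 4*m^2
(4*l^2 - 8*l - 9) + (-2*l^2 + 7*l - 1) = 2*l^2 - l - 10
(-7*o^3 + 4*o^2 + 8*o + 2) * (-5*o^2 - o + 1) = 35*o^5 - 13*o^4 - 51*o^3 - 14*o^2 + 6*o + 2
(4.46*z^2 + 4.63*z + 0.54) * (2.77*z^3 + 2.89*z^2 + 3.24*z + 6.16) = 12.3542*z^5 + 25.7145*z^4 + 29.3269*z^3 + 44.0354*z^2 + 30.2704*z + 3.3264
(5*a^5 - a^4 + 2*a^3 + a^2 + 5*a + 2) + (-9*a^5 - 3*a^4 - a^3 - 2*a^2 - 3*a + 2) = -4*a^5 - 4*a^4 + a^3 - a^2 + 2*a + 4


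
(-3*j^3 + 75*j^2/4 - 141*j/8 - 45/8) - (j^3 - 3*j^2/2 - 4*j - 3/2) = -4*j^3 + 81*j^2/4 - 109*j/8 - 33/8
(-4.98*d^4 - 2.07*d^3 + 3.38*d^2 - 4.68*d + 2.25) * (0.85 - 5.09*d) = 25.3482*d^5 + 6.3033*d^4 - 18.9637*d^3 + 26.6942*d^2 - 15.4305*d + 1.9125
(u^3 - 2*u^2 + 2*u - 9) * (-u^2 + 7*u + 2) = -u^5 + 9*u^4 - 14*u^3 + 19*u^2 - 59*u - 18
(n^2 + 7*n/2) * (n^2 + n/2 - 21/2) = n^4 + 4*n^3 - 35*n^2/4 - 147*n/4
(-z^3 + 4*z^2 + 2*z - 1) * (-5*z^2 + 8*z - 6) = 5*z^5 - 28*z^4 + 28*z^3 - 3*z^2 - 20*z + 6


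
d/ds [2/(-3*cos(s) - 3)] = -2*sin(s)/(3*(cos(s) + 1)^2)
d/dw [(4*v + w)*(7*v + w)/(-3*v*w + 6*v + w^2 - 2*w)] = ((4*v + w)*(7*v + w)*(3*v - 2*w + 2) - (11*v + 2*w)*(3*v*w - 6*v - w^2 + 2*w))/(3*v*w - 6*v - w^2 + 2*w)^2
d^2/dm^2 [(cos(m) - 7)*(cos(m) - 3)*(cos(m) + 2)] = -7*cos(m)/4 + 16*cos(2*m) - 9*cos(3*m)/4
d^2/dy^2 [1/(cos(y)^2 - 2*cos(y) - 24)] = (8*sin(y)^4 - 204*sin(y)^2 - 81*cos(y) - 3*cos(3*y) + 84)/(2*(sin(y)^2 + 2*cos(y) + 23)^3)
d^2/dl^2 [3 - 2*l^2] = -4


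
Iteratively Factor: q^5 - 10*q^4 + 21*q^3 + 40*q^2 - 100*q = (q - 2)*(q^4 - 8*q^3 + 5*q^2 + 50*q) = (q - 2)*(q + 2)*(q^3 - 10*q^2 + 25*q) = (q - 5)*(q - 2)*(q + 2)*(q^2 - 5*q) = (q - 5)^2*(q - 2)*(q + 2)*(q)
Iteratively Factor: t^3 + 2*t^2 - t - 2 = (t + 2)*(t^2 - 1) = (t + 1)*(t + 2)*(t - 1)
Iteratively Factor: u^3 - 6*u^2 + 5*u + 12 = (u - 3)*(u^2 - 3*u - 4) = (u - 4)*(u - 3)*(u + 1)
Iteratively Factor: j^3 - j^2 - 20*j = (j - 5)*(j^2 + 4*j) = (j - 5)*(j + 4)*(j)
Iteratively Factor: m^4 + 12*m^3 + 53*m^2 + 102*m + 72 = (m + 2)*(m^3 + 10*m^2 + 33*m + 36) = (m + 2)*(m + 4)*(m^2 + 6*m + 9) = (m + 2)*(m + 3)*(m + 4)*(m + 3)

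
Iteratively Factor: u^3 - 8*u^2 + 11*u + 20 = (u - 4)*(u^2 - 4*u - 5) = (u - 4)*(u + 1)*(u - 5)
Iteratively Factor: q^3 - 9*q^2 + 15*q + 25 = (q + 1)*(q^2 - 10*q + 25) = (q - 5)*(q + 1)*(q - 5)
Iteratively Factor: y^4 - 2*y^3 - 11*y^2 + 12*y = (y - 4)*(y^3 + 2*y^2 - 3*y) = y*(y - 4)*(y^2 + 2*y - 3) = y*(y - 4)*(y + 3)*(y - 1)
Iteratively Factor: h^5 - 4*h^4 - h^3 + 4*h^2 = (h)*(h^4 - 4*h^3 - h^2 + 4*h) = h*(h - 1)*(h^3 - 3*h^2 - 4*h) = h*(h - 1)*(h + 1)*(h^2 - 4*h) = h*(h - 4)*(h - 1)*(h + 1)*(h)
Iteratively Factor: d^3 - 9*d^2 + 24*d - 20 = (d - 2)*(d^2 - 7*d + 10) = (d - 5)*(d - 2)*(d - 2)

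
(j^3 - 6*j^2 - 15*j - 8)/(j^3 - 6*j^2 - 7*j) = (j^2 - 7*j - 8)/(j*(j - 7))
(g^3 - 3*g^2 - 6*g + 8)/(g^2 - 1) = (g^2 - 2*g - 8)/(g + 1)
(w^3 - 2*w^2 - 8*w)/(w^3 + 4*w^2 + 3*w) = (w^2 - 2*w - 8)/(w^2 + 4*w + 3)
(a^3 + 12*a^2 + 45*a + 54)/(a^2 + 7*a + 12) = (a^2 + 9*a + 18)/(a + 4)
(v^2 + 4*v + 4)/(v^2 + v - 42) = (v^2 + 4*v + 4)/(v^2 + v - 42)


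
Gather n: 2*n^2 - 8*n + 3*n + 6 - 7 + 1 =2*n^2 - 5*n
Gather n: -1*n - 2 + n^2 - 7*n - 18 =n^2 - 8*n - 20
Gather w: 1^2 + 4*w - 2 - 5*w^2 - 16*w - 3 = -5*w^2 - 12*w - 4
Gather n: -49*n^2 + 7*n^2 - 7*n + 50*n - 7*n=-42*n^2 + 36*n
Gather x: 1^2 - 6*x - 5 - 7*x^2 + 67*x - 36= -7*x^2 + 61*x - 40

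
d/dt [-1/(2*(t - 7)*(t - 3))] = (t - 5)/((t - 7)^2*(t - 3)^2)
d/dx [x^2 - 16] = 2*x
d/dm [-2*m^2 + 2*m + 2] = 2 - 4*m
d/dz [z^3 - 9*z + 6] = 3*z^2 - 9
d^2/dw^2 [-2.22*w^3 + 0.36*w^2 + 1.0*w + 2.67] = 0.72 - 13.32*w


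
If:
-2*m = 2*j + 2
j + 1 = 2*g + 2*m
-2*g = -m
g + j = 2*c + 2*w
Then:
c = -w - 1/2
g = 0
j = -1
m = 0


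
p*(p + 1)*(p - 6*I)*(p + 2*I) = p^4 + p^3 - 4*I*p^3 + 12*p^2 - 4*I*p^2 + 12*p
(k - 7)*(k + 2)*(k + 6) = k^3 + k^2 - 44*k - 84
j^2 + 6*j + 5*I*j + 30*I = (j + 6)*(j + 5*I)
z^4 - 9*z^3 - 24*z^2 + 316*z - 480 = (z - 8)*(z - 5)*(z - 2)*(z + 6)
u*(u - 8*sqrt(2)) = u^2 - 8*sqrt(2)*u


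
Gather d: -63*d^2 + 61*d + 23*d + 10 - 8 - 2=-63*d^2 + 84*d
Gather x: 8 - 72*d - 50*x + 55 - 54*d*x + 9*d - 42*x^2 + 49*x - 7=-63*d - 42*x^2 + x*(-54*d - 1) + 56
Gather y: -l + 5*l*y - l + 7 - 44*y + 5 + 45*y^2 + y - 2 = -2*l + 45*y^2 + y*(5*l - 43) + 10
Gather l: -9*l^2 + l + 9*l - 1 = -9*l^2 + 10*l - 1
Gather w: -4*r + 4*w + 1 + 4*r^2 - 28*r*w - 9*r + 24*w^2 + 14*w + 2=4*r^2 - 13*r + 24*w^2 + w*(18 - 28*r) + 3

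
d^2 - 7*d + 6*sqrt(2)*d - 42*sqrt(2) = (d - 7)*(d + 6*sqrt(2))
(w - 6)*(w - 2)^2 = w^3 - 10*w^2 + 28*w - 24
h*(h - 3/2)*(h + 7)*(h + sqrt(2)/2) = h^4 + sqrt(2)*h^3/2 + 11*h^3/2 - 21*h^2/2 + 11*sqrt(2)*h^2/4 - 21*sqrt(2)*h/4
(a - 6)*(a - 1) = a^2 - 7*a + 6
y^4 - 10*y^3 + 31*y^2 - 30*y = y*(y - 5)*(y - 3)*(y - 2)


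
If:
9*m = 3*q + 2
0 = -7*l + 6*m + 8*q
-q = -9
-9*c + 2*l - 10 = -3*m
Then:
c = 541/189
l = 274/21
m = 29/9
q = 9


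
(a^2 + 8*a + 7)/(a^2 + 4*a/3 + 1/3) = 3*(a + 7)/(3*a + 1)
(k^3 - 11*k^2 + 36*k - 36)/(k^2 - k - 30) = (k^2 - 5*k + 6)/(k + 5)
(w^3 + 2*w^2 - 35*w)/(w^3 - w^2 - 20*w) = (w + 7)/(w + 4)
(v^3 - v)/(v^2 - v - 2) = v*(v - 1)/(v - 2)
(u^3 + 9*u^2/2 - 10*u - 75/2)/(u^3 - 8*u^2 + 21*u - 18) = (2*u^2 + 15*u + 25)/(2*(u^2 - 5*u + 6))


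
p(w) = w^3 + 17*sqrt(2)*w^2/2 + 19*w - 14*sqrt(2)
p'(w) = 3*w^2 + 17*sqrt(2)*w + 19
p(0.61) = -3.51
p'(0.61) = 34.78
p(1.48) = 37.89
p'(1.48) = 61.15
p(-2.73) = -2.43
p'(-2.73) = -24.27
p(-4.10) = 35.45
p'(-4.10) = -29.14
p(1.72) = 53.53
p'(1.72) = 69.23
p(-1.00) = -27.78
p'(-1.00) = -2.04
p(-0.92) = -27.88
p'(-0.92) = -0.58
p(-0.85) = -27.88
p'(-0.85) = 0.73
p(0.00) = -19.80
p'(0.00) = 19.00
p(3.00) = 172.39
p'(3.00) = 118.12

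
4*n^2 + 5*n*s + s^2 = (n + s)*(4*n + s)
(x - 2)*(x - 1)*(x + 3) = x^3 - 7*x + 6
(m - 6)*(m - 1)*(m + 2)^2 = m^4 - 3*m^3 - 18*m^2 - 4*m + 24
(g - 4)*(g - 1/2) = g^2 - 9*g/2 + 2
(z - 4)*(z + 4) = z^2 - 16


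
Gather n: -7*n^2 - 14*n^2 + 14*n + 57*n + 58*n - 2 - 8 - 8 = -21*n^2 + 129*n - 18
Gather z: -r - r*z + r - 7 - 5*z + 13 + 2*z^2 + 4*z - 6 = 2*z^2 + z*(-r - 1)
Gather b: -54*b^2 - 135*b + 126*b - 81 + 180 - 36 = -54*b^2 - 9*b + 63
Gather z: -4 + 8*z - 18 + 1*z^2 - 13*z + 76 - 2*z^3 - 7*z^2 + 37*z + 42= -2*z^3 - 6*z^2 + 32*z + 96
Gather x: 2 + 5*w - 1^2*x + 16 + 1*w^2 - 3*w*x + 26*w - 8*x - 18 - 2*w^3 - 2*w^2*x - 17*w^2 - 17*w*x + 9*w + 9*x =-2*w^3 - 16*w^2 + 40*w + x*(-2*w^2 - 20*w)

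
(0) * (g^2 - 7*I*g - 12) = 0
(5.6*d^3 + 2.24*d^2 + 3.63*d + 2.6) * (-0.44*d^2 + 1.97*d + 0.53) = -2.464*d^5 + 10.0464*d^4 + 5.7836*d^3 + 7.1943*d^2 + 7.0459*d + 1.378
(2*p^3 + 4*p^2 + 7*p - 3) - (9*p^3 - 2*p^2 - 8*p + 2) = -7*p^3 + 6*p^2 + 15*p - 5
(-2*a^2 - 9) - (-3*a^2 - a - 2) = a^2 + a - 7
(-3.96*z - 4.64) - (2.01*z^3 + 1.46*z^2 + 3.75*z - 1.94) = -2.01*z^3 - 1.46*z^2 - 7.71*z - 2.7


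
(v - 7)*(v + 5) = v^2 - 2*v - 35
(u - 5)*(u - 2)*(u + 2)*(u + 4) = u^4 - u^3 - 24*u^2 + 4*u + 80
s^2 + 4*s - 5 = (s - 1)*(s + 5)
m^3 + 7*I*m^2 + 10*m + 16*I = (m - 2*I)*(m + I)*(m + 8*I)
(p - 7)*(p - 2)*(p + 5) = p^3 - 4*p^2 - 31*p + 70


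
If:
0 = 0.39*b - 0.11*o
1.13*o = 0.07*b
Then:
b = 0.00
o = 0.00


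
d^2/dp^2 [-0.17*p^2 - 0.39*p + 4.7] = -0.340000000000000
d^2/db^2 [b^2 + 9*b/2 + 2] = 2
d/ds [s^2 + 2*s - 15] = 2*s + 2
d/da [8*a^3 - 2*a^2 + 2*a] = 24*a^2 - 4*a + 2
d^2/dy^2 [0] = 0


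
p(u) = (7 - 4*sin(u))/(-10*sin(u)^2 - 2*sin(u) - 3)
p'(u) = (7 - 4*sin(u))*(20*sin(u)*cos(u) + 2*cos(u))/(-10*sin(u)^2 - 2*sin(u) - 3)^2 - 4*cos(u)/(-10*sin(u)^2 - 2*sin(u) - 3) = 2*(-20*sin(u)^2 + 70*sin(u) + 13)*cos(u)/(10*sin(u)^2 + 2*sin(u) + 3)^2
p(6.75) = -0.88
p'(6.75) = 2.06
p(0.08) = -2.07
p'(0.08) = 3.54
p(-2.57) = -1.89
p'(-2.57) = 2.20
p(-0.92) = -1.32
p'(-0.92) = -1.12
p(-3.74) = -0.65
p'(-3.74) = -1.43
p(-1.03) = -1.21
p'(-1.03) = -0.85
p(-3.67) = -0.76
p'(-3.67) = -1.74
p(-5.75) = -0.75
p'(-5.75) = 1.72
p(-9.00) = -2.23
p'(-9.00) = 2.34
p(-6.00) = -1.36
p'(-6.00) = 3.16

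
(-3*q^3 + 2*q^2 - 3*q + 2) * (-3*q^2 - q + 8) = 9*q^5 - 3*q^4 - 17*q^3 + 13*q^2 - 26*q + 16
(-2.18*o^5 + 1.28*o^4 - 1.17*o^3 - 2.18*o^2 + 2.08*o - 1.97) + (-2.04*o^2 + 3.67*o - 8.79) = -2.18*o^5 + 1.28*o^4 - 1.17*o^3 - 4.22*o^2 + 5.75*o - 10.76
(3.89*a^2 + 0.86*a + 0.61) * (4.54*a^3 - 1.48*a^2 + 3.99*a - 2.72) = 17.6606*a^5 - 1.8528*a^4 + 17.0177*a^3 - 8.0522*a^2 + 0.0947*a - 1.6592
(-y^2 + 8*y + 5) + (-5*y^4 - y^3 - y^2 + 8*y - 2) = -5*y^4 - y^3 - 2*y^2 + 16*y + 3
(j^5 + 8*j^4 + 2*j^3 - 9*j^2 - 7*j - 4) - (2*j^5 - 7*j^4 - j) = -j^5 + 15*j^4 + 2*j^3 - 9*j^2 - 6*j - 4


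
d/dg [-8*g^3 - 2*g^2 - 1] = 4*g*(-6*g - 1)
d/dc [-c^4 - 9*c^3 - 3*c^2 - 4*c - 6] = -4*c^3 - 27*c^2 - 6*c - 4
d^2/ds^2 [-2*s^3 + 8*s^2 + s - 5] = 16 - 12*s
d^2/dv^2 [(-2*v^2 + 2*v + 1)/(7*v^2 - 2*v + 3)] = 2*(70*v^3 + 273*v^2 - 168*v - 23)/(343*v^6 - 294*v^5 + 525*v^4 - 260*v^3 + 225*v^2 - 54*v + 27)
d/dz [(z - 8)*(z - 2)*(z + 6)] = 3*z^2 - 8*z - 44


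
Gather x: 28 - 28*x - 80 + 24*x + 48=-4*x - 4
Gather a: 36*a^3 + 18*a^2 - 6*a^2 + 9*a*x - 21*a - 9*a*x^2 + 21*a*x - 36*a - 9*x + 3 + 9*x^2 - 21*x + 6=36*a^3 + 12*a^2 + a*(-9*x^2 + 30*x - 57) + 9*x^2 - 30*x + 9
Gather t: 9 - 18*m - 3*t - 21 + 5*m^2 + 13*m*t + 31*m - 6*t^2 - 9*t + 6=5*m^2 + 13*m - 6*t^2 + t*(13*m - 12) - 6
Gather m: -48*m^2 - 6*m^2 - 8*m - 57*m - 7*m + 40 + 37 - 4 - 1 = -54*m^2 - 72*m + 72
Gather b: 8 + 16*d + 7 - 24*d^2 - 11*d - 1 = -24*d^2 + 5*d + 14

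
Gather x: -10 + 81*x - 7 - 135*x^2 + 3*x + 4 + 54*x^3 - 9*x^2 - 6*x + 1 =54*x^3 - 144*x^2 + 78*x - 12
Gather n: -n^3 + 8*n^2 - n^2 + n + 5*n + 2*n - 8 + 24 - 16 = -n^3 + 7*n^2 + 8*n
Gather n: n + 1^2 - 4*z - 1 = n - 4*z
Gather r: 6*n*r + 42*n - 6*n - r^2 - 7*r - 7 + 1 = 36*n - r^2 + r*(6*n - 7) - 6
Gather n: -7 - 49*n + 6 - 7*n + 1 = -56*n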